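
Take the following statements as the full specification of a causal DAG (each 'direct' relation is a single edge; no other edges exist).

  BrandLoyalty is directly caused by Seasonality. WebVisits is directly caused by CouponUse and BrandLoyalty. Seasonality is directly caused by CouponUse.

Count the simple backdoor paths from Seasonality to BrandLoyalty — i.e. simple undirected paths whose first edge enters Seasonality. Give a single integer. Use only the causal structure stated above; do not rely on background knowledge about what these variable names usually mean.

A backdoor path from Seasonality to BrandLoyalty is any simple undirected path whose first edge points into Seasonality (i.e. leaves Seasonality via a parent).
Parents of Seasonality: {CouponUse}.
Enumerating:
  P1: Seasonality <- CouponUse -> WebVisits <- BrandLoyalty
That exhausts the simple backdoor paths. Count: 1.

1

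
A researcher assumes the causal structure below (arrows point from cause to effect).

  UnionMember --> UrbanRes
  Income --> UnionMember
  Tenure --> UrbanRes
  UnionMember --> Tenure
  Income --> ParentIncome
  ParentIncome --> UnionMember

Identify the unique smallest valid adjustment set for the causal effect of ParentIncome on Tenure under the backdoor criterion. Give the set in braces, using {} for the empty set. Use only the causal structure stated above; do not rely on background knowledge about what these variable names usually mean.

Variables eligible for adjustment (non-descendants of ParentIncome, excluding ParentIncome and Tenure): {Income}.
Backdoor paths from ParentIncome to Tenure:
  P1: ParentIncome <- Income -> UnionMember -> Tenure
  P2: ParentIncome <- Income -> UnionMember -> UrbanRes <- Tenure
The empty set is not sufficient: P1 (ParentIncome <- Income -> UnionMember -> Tenure) has no collider blocking it and no conditioned non-collider, so it is open.
Try {Income}:
  P1: blocked at fork node Income ∈ conditioning set.
  P2: blocked at fork node Income ∈ conditioning set.
{Income} contains no descendant of ParentIncome and blocks every backdoor path.
{Income} is the unique smallest valid adjustment set.

{Income}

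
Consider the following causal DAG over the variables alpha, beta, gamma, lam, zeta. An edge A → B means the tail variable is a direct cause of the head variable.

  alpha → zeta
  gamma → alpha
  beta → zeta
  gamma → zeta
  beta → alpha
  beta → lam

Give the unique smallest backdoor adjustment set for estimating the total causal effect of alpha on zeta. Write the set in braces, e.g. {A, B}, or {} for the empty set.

Variables eligible for adjustment (non-descendants of alpha, excluding alpha and zeta): {beta, gamma, lam}.
Backdoor paths from alpha to zeta:
  P1: alpha <- beta -> zeta
  P2: alpha <- gamma -> zeta
The empty set is not sufficient: P1 (alpha <- beta -> zeta) has no collider blocking it and no conditioned non-collider, so it is open.
Try {beta, gamma}:
  P1: blocked at fork node beta ∈ conditioning set.
  P2: blocked at fork node gamma ∈ conditioning set.
{beta, gamma} contains no descendant of alpha and blocks every backdoor path.
Every element of {beta, gamma} is needed (dropping beta leaves P1 open; dropping gamma leaves P2 open), so no proper subset is valid.
Among all size-2 subsets of the eligible variables, only {beta, gamma} blocks every backdoor path, so it is the unique smallest valid adjustment set.

{beta, gamma}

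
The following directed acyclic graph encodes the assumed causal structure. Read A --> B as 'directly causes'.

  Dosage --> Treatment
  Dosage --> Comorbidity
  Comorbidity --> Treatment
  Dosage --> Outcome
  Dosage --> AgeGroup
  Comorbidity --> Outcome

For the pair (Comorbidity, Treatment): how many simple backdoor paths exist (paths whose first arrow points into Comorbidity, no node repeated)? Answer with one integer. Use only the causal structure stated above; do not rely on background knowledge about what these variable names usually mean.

1

A backdoor path from Comorbidity to Treatment is any simple undirected path whose first edge points into Comorbidity (i.e. leaves Comorbidity via a parent).
Parents of Comorbidity: {Dosage}.
Enumerating:
  P1: Comorbidity <- Dosage -> Treatment
That exhausts the simple backdoor paths. Count: 1.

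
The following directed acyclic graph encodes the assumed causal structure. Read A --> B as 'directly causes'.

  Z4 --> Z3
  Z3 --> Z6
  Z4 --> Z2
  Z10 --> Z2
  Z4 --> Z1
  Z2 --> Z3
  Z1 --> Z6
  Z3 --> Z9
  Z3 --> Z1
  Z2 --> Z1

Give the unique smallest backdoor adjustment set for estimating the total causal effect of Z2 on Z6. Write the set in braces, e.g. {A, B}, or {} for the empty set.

Variables eligible for adjustment (non-descendants of Z2, excluding Z2 and Z6): {Z10, Z4}.
Backdoor paths from Z2 to Z6:
  P1: Z2 <- Z4 -> Z3 -> Z1 -> Z6
  P2: Z2 <- Z4 -> Z3 -> Z6
  P3: Z2 <- Z4 -> Z1 <- Z3 -> Z6
  P4: Z2 <- Z4 -> Z1 -> Z6
The empty set is not sufficient: P1 (Z2 <- Z4 -> Z3 -> Z1 -> Z6) has no collider blocking it and no conditioned non-collider, so it is open.
Try {Z4}:
  P1: blocked at fork node Z4 ∈ conditioning set.
  P2: blocked at fork node Z4 ∈ conditioning set.
  P3: blocked at fork node Z4 ∈ conditioning set.
  P4: blocked at fork node Z4 ∈ conditioning set.
{Z4} contains no descendant of Z2 and blocks every backdoor path.
No other singleton works — e.g. {Z10} leaves P1 open — so {Z4} is the unique smallest valid adjustment set.

{Z4}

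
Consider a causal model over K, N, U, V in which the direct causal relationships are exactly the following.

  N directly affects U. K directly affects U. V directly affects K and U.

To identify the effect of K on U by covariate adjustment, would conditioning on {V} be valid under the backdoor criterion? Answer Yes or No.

Yes

Backdoor paths from K to U (paths whose first edge points into K):
  P1: K <- V -> U
Condition 1 (no descendant of K in the set): holds — descendants of K are {U}; none are in {V}.
Condition 2 (every backdoor path blocked by {V}):
  P1: blocked at fork node V ∈ conditioning set.
{V} satisfies the backdoor criterion.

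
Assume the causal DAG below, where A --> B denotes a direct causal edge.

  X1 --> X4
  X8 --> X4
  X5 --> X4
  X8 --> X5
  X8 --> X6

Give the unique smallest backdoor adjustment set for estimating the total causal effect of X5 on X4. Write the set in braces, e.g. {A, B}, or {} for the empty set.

Variables eligible for adjustment (non-descendants of X5, excluding X5 and X4): {X1, X6, X8}.
Backdoor paths from X5 to X4:
  P1: X5 <- X8 -> X4
The empty set is not sufficient: P1 (X5 <- X8 -> X4) has no collider blocking it and no conditioned non-collider, so it is open.
Try {X8}:
  P1: blocked at fork node X8 ∈ conditioning set.
{X8} contains no descendant of X5 and blocks every backdoor path.
No other singleton works — e.g. {X1} leaves P1 open — so {X8} is the unique smallest valid adjustment set.

{X8}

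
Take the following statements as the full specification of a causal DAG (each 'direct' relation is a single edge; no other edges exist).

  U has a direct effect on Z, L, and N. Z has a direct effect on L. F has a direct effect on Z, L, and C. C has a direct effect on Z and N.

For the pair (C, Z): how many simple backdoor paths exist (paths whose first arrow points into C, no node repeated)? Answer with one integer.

A backdoor path from C to Z is any simple undirected path whose first edge points into C (i.e. leaves C via a parent).
Parents of C: {F}.
Enumerating:
  P1: C <- F -> Z
  P2: C <- F -> L <- U -> Z
  P3: C <- F -> L <- Z
That exhausts the simple backdoor paths. Count: 3.

3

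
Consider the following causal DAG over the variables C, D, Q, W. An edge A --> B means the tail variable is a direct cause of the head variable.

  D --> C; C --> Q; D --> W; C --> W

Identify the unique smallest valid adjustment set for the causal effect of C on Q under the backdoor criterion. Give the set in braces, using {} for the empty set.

{}

Variables eligible for adjustment (non-descendants of C, excluding C and Q): {D}.
Backdoor paths from C to Q:
  (none)
With no backdoor paths the empty set already satisfies the criterion, and it is trivially minimal.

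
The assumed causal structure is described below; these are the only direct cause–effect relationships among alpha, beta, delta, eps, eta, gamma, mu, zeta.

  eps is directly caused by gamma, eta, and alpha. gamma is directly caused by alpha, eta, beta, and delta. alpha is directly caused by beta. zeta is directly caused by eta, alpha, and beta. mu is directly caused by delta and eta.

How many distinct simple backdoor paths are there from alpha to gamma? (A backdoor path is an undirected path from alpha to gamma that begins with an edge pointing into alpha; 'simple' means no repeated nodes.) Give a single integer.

4

A backdoor path from alpha to gamma is any simple undirected path whose first edge points into alpha (i.e. leaves alpha via a parent).
Parents of alpha: {beta}.
Enumerating:
  P1: alpha <- beta -> gamma
  P2: alpha <- beta -> zeta <- eta -> mu <- delta -> gamma
  P3: alpha <- beta -> zeta <- eta -> gamma
  P4: alpha <- beta -> zeta <- eta -> eps <- gamma
That exhausts the simple backdoor paths. Count: 4.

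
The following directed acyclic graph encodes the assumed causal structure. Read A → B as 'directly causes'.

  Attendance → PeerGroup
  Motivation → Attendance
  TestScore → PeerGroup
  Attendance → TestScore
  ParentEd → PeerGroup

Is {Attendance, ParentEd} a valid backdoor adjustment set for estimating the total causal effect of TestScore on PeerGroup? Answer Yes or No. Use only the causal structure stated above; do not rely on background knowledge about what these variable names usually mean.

Yes

Backdoor paths from TestScore to PeerGroup (paths whose first edge points into TestScore):
  P1: TestScore <- Attendance -> PeerGroup
Condition 1 (no descendant of TestScore in the set): holds — descendants of TestScore are {PeerGroup}; none are in {Attendance, ParentEd}.
Condition 2 (every backdoor path blocked by {Attendance, ParentEd}):
  P1: blocked at fork node Attendance ∈ conditioning set.
{Attendance, ParentEd} satisfies the backdoor criterion.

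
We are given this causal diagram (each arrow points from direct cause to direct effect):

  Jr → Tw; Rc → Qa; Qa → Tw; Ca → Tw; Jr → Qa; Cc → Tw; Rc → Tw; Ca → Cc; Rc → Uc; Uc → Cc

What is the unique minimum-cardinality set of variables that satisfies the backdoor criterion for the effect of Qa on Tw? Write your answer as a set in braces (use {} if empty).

{Jr, Rc}

Variables eligible for adjustment (non-descendants of Qa, excluding Qa and Tw): {Ca, Cc, Jr, Rc, Uc}.
Backdoor paths from Qa to Tw:
  P1: Qa <- Rc -> Uc -> Cc <- Ca -> Tw
  P2: Qa <- Rc -> Uc -> Cc -> Tw
  P3: Qa <- Rc -> Tw
  P4: Qa <- Jr -> Tw
The empty set is not sufficient: P2 (Qa <- Rc -> Uc -> Cc -> Tw) has no collider blocking it and no conditioned non-collider, so it is open.
Try {Jr, Rc}:
  P1: blocked at fork node Rc ∈ conditioning set.
  P2: blocked at fork node Rc ∈ conditioning set.
  P3: blocked at fork node Rc ∈ conditioning set.
  P4: blocked at fork node Jr ∈ conditioning set.
{Jr, Rc} contains no descendant of Qa and blocks every backdoor path.
Every element of {Jr, Rc} is needed (dropping Jr leaves P4 open; dropping Rc leaves P2 open), so no proper subset is valid.
Among all size-2 subsets of the eligible variables, only {Jr, Rc} blocks every backdoor path, so it is the unique smallest valid adjustment set.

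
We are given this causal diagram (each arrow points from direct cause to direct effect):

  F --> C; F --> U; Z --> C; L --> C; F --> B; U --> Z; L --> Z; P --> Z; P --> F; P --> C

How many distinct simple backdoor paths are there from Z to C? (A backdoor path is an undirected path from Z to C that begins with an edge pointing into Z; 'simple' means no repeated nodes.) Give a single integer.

5

A backdoor path from Z to C is any simple undirected path whose first edge points into Z (i.e. leaves Z via a parent).
Parents of Z: {L, P, U}.
Enumerating:
  P1: Z <- L -> C
  P2: Z <- P -> F -> C
  P3: Z <- P -> C
  P4: Z <- U <- F <- P -> C
  P5: Z <- U <- F -> C
That exhausts the simple backdoor paths. Count: 5.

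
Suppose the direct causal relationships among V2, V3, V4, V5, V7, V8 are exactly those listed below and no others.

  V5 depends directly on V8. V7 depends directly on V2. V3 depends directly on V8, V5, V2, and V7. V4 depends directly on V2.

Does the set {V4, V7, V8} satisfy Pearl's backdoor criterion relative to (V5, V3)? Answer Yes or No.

Backdoor paths from V5 to V3 (paths whose first edge points into V5):
  P1: V5 <- V8 -> V3
Condition 1 (no descendant of V5 in the set): holds — descendants of V5 are {V3}; none are in {V4, V7, V8}.
Condition 2 (every backdoor path blocked by {V4, V7, V8}):
  P1: blocked at fork node V8 ∈ conditioning set.
{V4, V7, V8} satisfies the backdoor criterion.

Yes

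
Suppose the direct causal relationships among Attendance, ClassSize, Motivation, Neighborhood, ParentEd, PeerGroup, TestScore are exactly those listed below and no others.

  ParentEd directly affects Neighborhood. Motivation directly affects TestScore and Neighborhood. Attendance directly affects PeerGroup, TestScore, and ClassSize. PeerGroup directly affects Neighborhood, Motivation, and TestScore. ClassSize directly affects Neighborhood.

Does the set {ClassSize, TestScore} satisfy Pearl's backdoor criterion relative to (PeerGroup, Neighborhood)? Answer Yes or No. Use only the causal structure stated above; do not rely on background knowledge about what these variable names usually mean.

No

Backdoor paths from PeerGroup to Neighborhood (paths whose first edge points into PeerGroup):
  P1: PeerGroup <- Attendance -> ClassSize -> Neighborhood
  P2: PeerGroup <- Attendance -> TestScore <- Motivation -> Neighborhood
Condition 1 (no descendant of PeerGroup in the set): FAILS — TestScore is a descendant of PeerGroup.
Condition 2 (every backdoor path blocked by {ClassSize, TestScore}):
  P1: blocked at chain node ClassSize ∈ conditioning set.
  P2: open — collider(s) TestScore are conditioned on (or have a conditioned descendant) and no non-collider on the path is in the set.
{ClassSize, TestScore} does not satisfy the backdoor criterion.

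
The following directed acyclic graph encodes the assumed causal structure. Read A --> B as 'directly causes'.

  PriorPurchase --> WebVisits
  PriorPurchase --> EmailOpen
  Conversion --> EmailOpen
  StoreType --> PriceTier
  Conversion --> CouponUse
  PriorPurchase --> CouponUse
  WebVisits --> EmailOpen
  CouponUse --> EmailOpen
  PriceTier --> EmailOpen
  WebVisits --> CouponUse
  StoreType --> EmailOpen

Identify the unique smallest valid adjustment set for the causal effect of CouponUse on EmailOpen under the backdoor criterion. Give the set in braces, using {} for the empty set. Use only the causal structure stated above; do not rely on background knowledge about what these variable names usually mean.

{Conversion, PriorPurchase, WebVisits}

Variables eligible for adjustment (non-descendants of CouponUse, excluding CouponUse and EmailOpen): {Conversion, PriceTier, PriorPurchase, StoreType, WebVisits}.
Backdoor paths from CouponUse to EmailOpen:
  P1: CouponUse <- PriorPurchase -> WebVisits -> EmailOpen
  P2: CouponUse <- PriorPurchase -> EmailOpen
  P3: CouponUse <- Conversion -> EmailOpen
  P4: CouponUse <- WebVisits <- PriorPurchase -> EmailOpen
  P5: CouponUse <- WebVisits -> EmailOpen
The empty set is not sufficient: P1 (CouponUse <- PriorPurchase -> WebVisits -> EmailOpen) has no collider blocking it and no conditioned non-collider, so it is open.
Try {Conversion, PriorPurchase, WebVisits}:
  P1: blocked at fork node PriorPurchase ∈ conditioning set.
  P2: blocked at fork node PriorPurchase ∈ conditioning set.
  P3: blocked at fork node Conversion ∈ conditioning set.
  P4: blocked at chain node WebVisits ∈ conditioning set.
  P5: blocked at fork node WebVisits ∈ conditioning set.
{Conversion, PriorPurchase, WebVisits} contains no descendant of CouponUse and blocks every backdoor path.
Every element of {Conversion, PriorPurchase, WebVisits} is needed (dropping Conversion leaves P3 open; dropping PriorPurchase leaves P2 open; dropping WebVisits leaves P5 open), so no proper subset is valid.
Among all size-3 subsets of the eligible variables, only {Conversion, PriorPurchase, WebVisits} blocks every backdoor path, so it is the unique smallest valid adjustment set.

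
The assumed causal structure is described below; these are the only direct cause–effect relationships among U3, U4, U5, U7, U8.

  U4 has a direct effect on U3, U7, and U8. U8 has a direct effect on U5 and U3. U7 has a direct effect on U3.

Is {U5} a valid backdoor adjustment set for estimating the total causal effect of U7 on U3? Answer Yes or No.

No

Backdoor paths from U7 to U3 (paths whose first edge points into U7):
  P1: U7 <- U4 -> U8 -> U3
  P2: U7 <- U4 -> U3
Condition 1 (no descendant of U7 in the set): holds — descendants of U7 are {U3}; none are in {U5}.
Condition 2 (every backdoor path blocked by {U5}):
  P1: open — no interior node is in the conditioning set.
  P2: open — no interior node is in the conditioning set.
{U5} does not satisfy the backdoor criterion.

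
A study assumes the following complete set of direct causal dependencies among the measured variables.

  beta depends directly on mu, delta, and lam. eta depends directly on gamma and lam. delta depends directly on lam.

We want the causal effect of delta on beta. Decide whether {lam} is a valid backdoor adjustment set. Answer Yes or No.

Yes

Backdoor paths from delta to beta (paths whose first edge points into delta):
  P1: delta <- lam -> beta
Condition 1 (no descendant of delta in the set): holds — descendants of delta are {beta}; none are in {lam}.
Condition 2 (every backdoor path blocked by {lam}):
  P1: blocked at fork node lam ∈ conditioning set.
{lam} satisfies the backdoor criterion.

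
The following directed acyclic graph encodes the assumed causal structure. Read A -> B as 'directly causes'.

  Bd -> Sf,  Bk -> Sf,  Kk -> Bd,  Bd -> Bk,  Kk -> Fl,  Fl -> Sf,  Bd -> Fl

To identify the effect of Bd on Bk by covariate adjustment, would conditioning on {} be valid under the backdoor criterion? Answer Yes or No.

Backdoor paths from Bd to Bk (paths whose first edge points into Bd):
  P1: Bd <- Kk -> Fl -> Sf <- Bk
Condition 1 (no descendant of Bd in the set): holds — descendants of Bd are {Bk, Fl, Sf}; none are in {}.
Condition 2 (every backdoor path blocked by {}):
  P1: blocked at collider Sf (neither it nor any descendant is in the conditioning set).
{} satisfies the backdoor criterion.

Yes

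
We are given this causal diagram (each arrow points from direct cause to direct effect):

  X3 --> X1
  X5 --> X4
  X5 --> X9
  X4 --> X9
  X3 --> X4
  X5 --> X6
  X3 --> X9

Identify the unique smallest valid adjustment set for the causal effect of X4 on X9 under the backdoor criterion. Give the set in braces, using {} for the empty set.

Variables eligible for adjustment (non-descendants of X4, excluding X4 and X9): {X1, X3, X5, X6}.
Backdoor paths from X4 to X9:
  P1: X4 <- X3 -> X9
  P2: X4 <- X5 -> X9
The empty set is not sufficient: P1 (X4 <- X3 -> X9) has no collider blocking it and no conditioned non-collider, so it is open.
Try {X3, X5}:
  P1: blocked at fork node X3 ∈ conditioning set.
  P2: blocked at fork node X5 ∈ conditioning set.
{X3, X5} contains no descendant of X4 and blocks every backdoor path.
Every element of {X3, X5} is needed (dropping X3 leaves P1 open; dropping X5 leaves P2 open), so no proper subset is valid.
Among all size-2 subsets of the eligible variables, only {X3, X5} blocks every backdoor path, so it is the unique smallest valid adjustment set.

{X3, X5}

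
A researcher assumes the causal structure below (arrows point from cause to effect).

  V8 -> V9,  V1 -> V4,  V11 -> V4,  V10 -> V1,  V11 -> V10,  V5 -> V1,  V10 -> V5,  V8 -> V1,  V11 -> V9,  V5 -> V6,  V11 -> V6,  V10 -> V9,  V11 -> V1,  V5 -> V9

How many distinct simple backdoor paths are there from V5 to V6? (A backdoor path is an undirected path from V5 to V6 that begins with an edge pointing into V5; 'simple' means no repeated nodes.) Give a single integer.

7

A backdoor path from V5 to V6 is any simple undirected path whose first edge points into V5 (i.e. leaves V5 via a parent).
Parents of V5: {V10}.
Enumerating:
  P1: V5 <- V10 <- V11 -> V6
  P2: V5 <- V10 -> V1 <- V8 -> V9 <- V11 -> V6
  P3: V5 <- V10 -> V1 <- V11 -> V6
  P4: V5 <- V10 -> V1 -> V4 <- V11 -> V6
  P5: V5 <- V10 -> V9 <- V8 -> V1 <- V11 -> V6
  P6: V5 <- V10 -> V9 <- V8 -> V1 -> V4 <- V11 -> V6
  P7: V5 <- V10 -> V9 <- V11 -> V6
That exhausts the simple backdoor paths. Count: 7.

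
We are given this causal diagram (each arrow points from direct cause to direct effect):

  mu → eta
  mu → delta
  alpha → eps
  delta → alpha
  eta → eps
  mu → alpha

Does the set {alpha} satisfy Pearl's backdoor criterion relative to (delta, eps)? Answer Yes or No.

No

Backdoor paths from delta to eps (paths whose first edge points into delta):
  P1: delta <- mu -> eta -> eps
  P2: delta <- mu -> alpha -> eps
Condition 1 (no descendant of delta in the set): FAILS — alpha is a descendant of delta.
Condition 2 (every backdoor path blocked by {alpha}):
  P1: open — no interior node is in the conditioning set.
  P2: blocked at chain node alpha ∈ conditioning set.
{alpha} does not satisfy the backdoor criterion.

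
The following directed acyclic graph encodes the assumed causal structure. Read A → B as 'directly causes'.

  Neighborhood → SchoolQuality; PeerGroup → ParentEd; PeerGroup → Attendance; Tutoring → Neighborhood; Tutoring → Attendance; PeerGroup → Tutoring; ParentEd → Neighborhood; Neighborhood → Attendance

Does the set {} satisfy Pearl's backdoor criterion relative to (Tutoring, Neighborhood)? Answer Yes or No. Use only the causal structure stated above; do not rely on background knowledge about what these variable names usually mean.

No

Backdoor paths from Tutoring to Neighborhood (paths whose first edge points into Tutoring):
  P1: Tutoring <- PeerGroup -> ParentEd -> Neighborhood
  P2: Tutoring <- PeerGroup -> Attendance <- Neighborhood
Condition 1 (no descendant of Tutoring in the set): holds — descendants of Tutoring are {Attendance, Neighborhood, SchoolQuality}; none are in {}.
Condition 2 (every backdoor path blocked by {}):
  P1: open — no interior node is in the conditioning set.
  P2: blocked at collider Attendance (neither it nor any descendant is in the conditioning set).
{} does not satisfy the backdoor criterion.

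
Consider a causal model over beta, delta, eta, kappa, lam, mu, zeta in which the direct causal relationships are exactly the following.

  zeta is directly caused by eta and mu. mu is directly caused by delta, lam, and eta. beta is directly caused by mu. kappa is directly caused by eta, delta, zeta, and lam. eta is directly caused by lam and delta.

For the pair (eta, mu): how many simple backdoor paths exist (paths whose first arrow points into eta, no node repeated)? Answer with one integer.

6

A backdoor path from eta to mu is any simple undirected path whose first edge points into eta (i.e. leaves eta via a parent).
Parents of eta: {delta, lam}.
Enumerating:
  P1: eta <- lam -> mu
  P2: eta <- lam -> kappa <- delta -> mu
  P3: eta <- lam -> kappa <- zeta <- mu
  P4: eta <- delta -> mu
  P5: eta <- delta -> kappa <- lam -> mu
  P6: eta <- delta -> kappa <- zeta <- mu
That exhausts the simple backdoor paths. Count: 6.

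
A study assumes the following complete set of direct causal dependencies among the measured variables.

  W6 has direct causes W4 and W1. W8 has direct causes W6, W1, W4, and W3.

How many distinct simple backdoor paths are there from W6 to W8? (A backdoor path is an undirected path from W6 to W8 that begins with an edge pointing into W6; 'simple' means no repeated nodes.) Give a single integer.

2

A backdoor path from W6 to W8 is any simple undirected path whose first edge points into W6 (i.e. leaves W6 via a parent).
Parents of W6: {W1, W4}.
Enumerating:
  P1: W6 <- W1 -> W8
  P2: W6 <- W4 -> W8
That exhausts the simple backdoor paths. Count: 2.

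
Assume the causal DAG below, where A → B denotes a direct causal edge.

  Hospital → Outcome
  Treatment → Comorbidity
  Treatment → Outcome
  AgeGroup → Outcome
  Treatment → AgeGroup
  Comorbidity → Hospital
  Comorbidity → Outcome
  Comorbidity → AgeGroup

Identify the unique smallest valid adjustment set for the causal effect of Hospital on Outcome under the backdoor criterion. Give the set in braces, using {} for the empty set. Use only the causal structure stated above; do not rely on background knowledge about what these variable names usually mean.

Variables eligible for adjustment (non-descendants of Hospital, excluding Hospital and Outcome): {AgeGroup, Comorbidity, Treatment}.
Backdoor paths from Hospital to Outcome:
  P1: Hospital <- Comorbidity <- Treatment -> AgeGroup -> Outcome
  P2: Hospital <- Comorbidity <- Treatment -> Outcome
  P3: Hospital <- Comorbidity -> AgeGroup <- Treatment -> Outcome
  P4: Hospital <- Comorbidity -> AgeGroup -> Outcome
  P5: Hospital <- Comorbidity -> Outcome
The empty set is not sufficient: P1 (Hospital <- Comorbidity <- Treatment -> AgeGroup -> Outcome) has no collider blocking it and no conditioned non-collider, so it is open.
Try {Comorbidity}:
  P1: blocked at chain node Comorbidity ∈ conditioning set.
  P2: blocked at chain node Comorbidity ∈ conditioning set.
  P3: blocked at fork node Comorbidity ∈ conditioning set.
  P4: blocked at fork node Comorbidity ∈ conditioning set.
  P5: blocked at fork node Comorbidity ∈ conditioning set.
{Comorbidity} contains no descendant of Hospital and blocks every backdoor path.
No other singleton works — e.g. {Treatment} leaves P4 open — so {Comorbidity} is the unique smallest valid adjustment set.

{Comorbidity}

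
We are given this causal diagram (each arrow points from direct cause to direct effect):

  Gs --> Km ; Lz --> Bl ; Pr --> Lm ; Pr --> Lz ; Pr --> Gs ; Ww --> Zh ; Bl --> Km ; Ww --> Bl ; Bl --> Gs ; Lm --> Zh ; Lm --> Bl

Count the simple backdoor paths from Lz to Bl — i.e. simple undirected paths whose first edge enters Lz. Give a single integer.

A backdoor path from Lz to Bl is any simple undirected path whose first edge points into Lz (i.e. leaves Lz via a parent).
Parents of Lz: {Pr}.
Enumerating:
  P1: Lz <- Pr -> Lm -> Bl
  P2: Lz <- Pr -> Lm -> Zh <- Ww -> Bl
  P3: Lz <- Pr -> Gs <- Bl
  P4: Lz <- Pr -> Gs -> Km <- Bl
That exhausts the simple backdoor paths. Count: 4.

4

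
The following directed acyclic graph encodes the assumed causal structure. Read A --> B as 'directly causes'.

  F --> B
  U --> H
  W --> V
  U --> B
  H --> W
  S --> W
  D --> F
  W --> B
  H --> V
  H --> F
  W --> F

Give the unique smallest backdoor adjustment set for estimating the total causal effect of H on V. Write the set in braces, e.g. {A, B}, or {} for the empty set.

Variables eligible for adjustment (non-descendants of H, excluding H and V): {D, S, U}.
Backdoor paths from H to V:
  P1: H <- U -> B <- W -> V
  P2: H <- U -> B <- F <- W -> V
Each backdoor path contains an unconditioned collider, so every path is already blocked with the empty conditioning set:
  P1: blocked at collider B (neither it nor any descendant is in the conditioning set).
  P2: blocked at collider B (neither it nor any descendant is in the conditioning set).
The empty set is therefore the unique smallest valid set.

{}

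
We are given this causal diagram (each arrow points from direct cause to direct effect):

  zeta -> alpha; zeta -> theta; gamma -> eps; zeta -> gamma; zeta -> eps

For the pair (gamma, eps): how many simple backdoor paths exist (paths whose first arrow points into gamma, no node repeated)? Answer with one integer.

1

A backdoor path from gamma to eps is any simple undirected path whose first edge points into gamma (i.e. leaves gamma via a parent).
Parents of gamma: {zeta}.
Enumerating:
  P1: gamma <- zeta -> eps
That exhausts the simple backdoor paths. Count: 1.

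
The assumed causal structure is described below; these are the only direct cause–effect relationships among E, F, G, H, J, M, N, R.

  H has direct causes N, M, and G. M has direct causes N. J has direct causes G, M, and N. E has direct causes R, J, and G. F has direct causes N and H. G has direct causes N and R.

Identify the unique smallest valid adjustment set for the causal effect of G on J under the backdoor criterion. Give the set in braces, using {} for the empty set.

Variables eligible for adjustment (non-descendants of G, excluding G and J): {M, N, R}.
Backdoor paths from G to J:
  P1: G <- N -> M -> J
  P2: G <- N -> H <- M -> J
  P3: G <- N -> F <- H <- M -> J
  P4: G <- N -> J
  P5: G <- R -> E <- J
The empty set is not sufficient: P1 (G <- N -> M -> J) has no collider blocking it and no conditioned non-collider, so it is open.
Try {N}:
  P1: blocked at fork node N ∈ conditioning set.
  P2: blocked at fork node N ∈ conditioning set.
  P3: blocked at fork node N ∈ conditioning set.
  P4: blocked at fork node N ∈ conditioning set.
  P5: blocked at collider E (neither it nor any descendant is in the conditioning set).
{N} contains no descendant of G and blocks every backdoor path.
No other singleton works — e.g. {R} leaves P1 open — so {N} is the unique smallest valid adjustment set.

{N}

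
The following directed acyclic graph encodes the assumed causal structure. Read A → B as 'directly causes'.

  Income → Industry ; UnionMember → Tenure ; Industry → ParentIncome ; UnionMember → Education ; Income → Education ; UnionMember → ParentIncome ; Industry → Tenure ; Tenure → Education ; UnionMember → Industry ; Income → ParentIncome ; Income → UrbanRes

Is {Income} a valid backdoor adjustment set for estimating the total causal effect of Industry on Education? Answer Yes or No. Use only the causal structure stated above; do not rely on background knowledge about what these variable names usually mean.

Backdoor paths from Industry to Education (paths whose first edge points into Industry):
  P1: Industry <- UnionMember -> Tenure -> Education
  P2: Industry <- UnionMember -> Education
  P3: Industry <- UnionMember -> ParentIncome <- Income -> Education
  P4: Industry <- Income -> Education
  P5: Industry <- Income -> ParentIncome <- UnionMember -> Tenure -> Education
  P6: Industry <- Income -> ParentIncome <- UnionMember -> Education
Condition 1 (no descendant of Industry in the set): holds — descendants of Industry are {Education, ParentIncome, Tenure}; none are in {Income}.
Condition 2 (every backdoor path blocked by {Income}):
  P1: open — no interior node is in the conditioning set.
  P2: open — no interior node is in the conditioning set.
  P3: blocked at collider ParentIncome (neither it nor any descendant is in the conditioning set).
  P4: blocked at fork node Income ∈ conditioning set.
  P5: blocked at fork node Income ∈ conditioning set.
  P6: blocked at fork node Income ∈ conditioning set.
{Income} does not satisfy the backdoor criterion.

No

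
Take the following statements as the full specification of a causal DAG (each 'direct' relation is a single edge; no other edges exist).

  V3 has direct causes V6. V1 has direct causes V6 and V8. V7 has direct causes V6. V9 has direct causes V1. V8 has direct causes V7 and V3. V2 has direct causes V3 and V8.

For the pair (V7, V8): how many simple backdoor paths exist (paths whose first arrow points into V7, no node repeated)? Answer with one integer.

3

A backdoor path from V7 to V8 is any simple undirected path whose first edge points into V7 (i.e. leaves V7 via a parent).
Parents of V7: {V6}.
Enumerating:
  P1: V7 <- V6 -> V3 -> V8
  P2: V7 <- V6 -> V3 -> V2 <- V8
  P3: V7 <- V6 -> V1 <- V8
That exhausts the simple backdoor paths. Count: 3.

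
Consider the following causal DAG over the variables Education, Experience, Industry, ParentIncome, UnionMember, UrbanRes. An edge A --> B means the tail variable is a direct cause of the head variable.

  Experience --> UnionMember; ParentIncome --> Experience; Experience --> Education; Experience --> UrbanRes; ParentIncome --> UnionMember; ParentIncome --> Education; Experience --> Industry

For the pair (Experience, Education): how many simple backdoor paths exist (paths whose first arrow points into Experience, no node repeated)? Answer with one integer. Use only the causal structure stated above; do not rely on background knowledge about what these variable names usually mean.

1

A backdoor path from Experience to Education is any simple undirected path whose first edge points into Experience (i.e. leaves Experience via a parent).
Parents of Experience: {ParentIncome}.
Enumerating:
  P1: Experience <- ParentIncome -> Education
That exhausts the simple backdoor paths. Count: 1.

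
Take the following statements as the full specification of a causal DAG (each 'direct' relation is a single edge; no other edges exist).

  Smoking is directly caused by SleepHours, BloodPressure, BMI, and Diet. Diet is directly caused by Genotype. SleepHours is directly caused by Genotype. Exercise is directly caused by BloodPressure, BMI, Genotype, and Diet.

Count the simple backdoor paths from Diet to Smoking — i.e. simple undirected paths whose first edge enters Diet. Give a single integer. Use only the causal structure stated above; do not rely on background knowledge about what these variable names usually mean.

3

A backdoor path from Diet to Smoking is any simple undirected path whose first edge points into Diet (i.e. leaves Diet via a parent).
Parents of Diet: {Genotype}.
Enumerating:
  P1: Diet <- Genotype -> SleepHours -> Smoking
  P2: Diet <- Genotype -> Exercise <- BMI -> Smoking
  P3: Diet <- Genotype -> Exercise <- BloodPressure -> Smoking
That exhausts the simple backdoor paths. Count: 3.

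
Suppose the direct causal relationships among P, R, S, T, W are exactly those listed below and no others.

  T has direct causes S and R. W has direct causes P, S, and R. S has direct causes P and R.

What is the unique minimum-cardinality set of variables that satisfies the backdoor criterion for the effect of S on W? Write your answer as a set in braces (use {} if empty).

{P, R}

Variables eligible for adjustment (non-descendants of S, excluding S and W): {P, R}.
Backdoor paths from S to W:
  P1: S <- P -> W
  P2: S <- R -> W
The empty set is not sufficient: P1 (S <- P -> W) has no collider blocking it and no conditioned non-collider, so it is open.
Try {P, R}:
  P1: blocked at fork node P ∈ conditioning set.
  P2: blocked at fork node R ∈ conditioning set.
{P, R} contains no descendant of S and blocks every backdoor path.
Every element of {P, R} is needed (dropping P leaves P1 open; dropping R leaves P2 open), so no proper subset is valid.
Among all size-2 subsets of the eligible variables, only {P, R} blocks every backdoor path, so it is the unique smallest valid adjustment set.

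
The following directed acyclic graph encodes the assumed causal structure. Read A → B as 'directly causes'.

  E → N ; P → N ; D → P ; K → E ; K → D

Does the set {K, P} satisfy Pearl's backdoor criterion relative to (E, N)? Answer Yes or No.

Backdoor paths from E to N (paths whose first edge points into E):
  P1: E <- K -> D -> P -> N
Condition 1 (no descendant of E in the set): holds — descendants of E are {N}; none are in {K, P}.
Condition 2 (every backdoor path blocked by {K, P}):
  P1: blocked at fork node K ∈ conditioning set.
{K, P} satisfies the backdoor criterion.

Yes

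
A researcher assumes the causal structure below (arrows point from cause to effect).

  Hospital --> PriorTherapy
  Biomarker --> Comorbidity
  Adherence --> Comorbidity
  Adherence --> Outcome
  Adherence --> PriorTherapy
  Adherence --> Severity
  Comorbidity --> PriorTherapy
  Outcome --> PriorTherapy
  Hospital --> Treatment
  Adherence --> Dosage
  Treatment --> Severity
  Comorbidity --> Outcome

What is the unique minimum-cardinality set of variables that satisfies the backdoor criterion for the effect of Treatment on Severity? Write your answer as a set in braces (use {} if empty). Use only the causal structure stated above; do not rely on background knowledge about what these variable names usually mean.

Variables eligible for adjustment (non-descendants of Treatment, excluding Treatment and Severity): {Adherence, Biomarker, Comorbidity, Dosage, Hospital, Outcome, PriorTherapy}.
Backdoor paths from Treatment to Severity:
  P1: Treatment <- Hospital -> PriorTherapy <- Adherence -> Severity
  P2: Treatment <- Hospital -> PriorTherapy <- Comorbidity <- Adherence -> Severity
  P3: Treatment <- Hospital -> PriorTherapy <- Comorbidity -> Outcome <- Adherence -> Severity
  P4: Treatment <- Hospital -> PriorTherapy <- Outcome <- Adherence -> Severity
  P5: Treatment <- Hospital -> PriorTherapy <- Outcome <- Comorbidity <- Adherence -> Severity
Each backdoor path contains an unconditioned collider, so every path is already blocked with the empty conditioning set:
  P1: blocked at collider PriorTherapy (neither it nor any descendant is in the conditioning set).
  P2: blocked at collider PriorTherapy (neither it nor any descendant is in the conditioning set).
  P3: blocked at collider PriorTherapy (neither it nor any descendant is in the conditioning set).
  P4: blocked at collider PriorTherapy (neither it nor any descendant is in the conditioning set).
  P5: blocked at collider PriorTherapy (neither it nor any descendant is in the conditioning set).
The empty set is therefore the unique smallest valid set.

{}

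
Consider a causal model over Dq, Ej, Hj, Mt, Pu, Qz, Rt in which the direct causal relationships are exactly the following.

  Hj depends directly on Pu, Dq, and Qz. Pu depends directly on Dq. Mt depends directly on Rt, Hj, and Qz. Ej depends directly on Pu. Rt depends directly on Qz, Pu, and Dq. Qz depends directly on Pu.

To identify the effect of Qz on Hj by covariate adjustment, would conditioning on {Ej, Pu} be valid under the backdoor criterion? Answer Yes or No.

Yes

Backdoor paths from Qz to Hj (paths whose first edge points into Qz):
  P1: Qz <- Pu <- Dq -> Rt -> Mt <- Hj
  P2: Qz <- Pu <- Dq -> Hj
  P3: Qz <- Pu -> Rt <- Dq -> Hj
  P4: Qz <- Pu -> Rt -> Mt <- Hj
  P5: Qz <- Pu -> Hj
Condition 1 (no descendant of Qz in the set): holds — descendants of Qz are {Hj, Mt, Rt}; none are in {Ej, Pu}.
Condition 2 (every backdoor path blocked by {Ej, Pu}):
  P1: blocked at chain node Pu ∈ conditioning set.
  P2: blocked at chain node Pu ∈ conditioning set.
  P3: blocked at fork node Pu ∈ conditioning set.
  P4: blocked at fork node Pu ∈ conditioning set.
  P5: blocked at fork node Pu ∈ conditioning set.
{Ej, Pu} satisfies the backdoor criterion.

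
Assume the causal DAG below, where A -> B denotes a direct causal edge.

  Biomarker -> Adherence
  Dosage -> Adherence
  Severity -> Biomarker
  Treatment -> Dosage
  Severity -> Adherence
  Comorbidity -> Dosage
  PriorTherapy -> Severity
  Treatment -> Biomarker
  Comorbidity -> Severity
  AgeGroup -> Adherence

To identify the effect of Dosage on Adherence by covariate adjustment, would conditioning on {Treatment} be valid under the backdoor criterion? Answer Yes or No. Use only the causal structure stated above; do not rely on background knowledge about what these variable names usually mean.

Backdoor paths from Dosage to Adherence (paths whose first edge points into Dosage):
  P1: Dosage <- Treatment -> Biomarker <- Severity -> Adherence
  P2: Dosage <- Treatment -> Biomarker -> Adherence
  P3: Dosage <- Comorbidity -> Severity -> Biomarker -> Adherence
  P4: Dosage <- Comorbidity -> Severity -> Adherence
Condition 1 (no descendant of Dosage in the set): holds — descendants of Dosage are {Adherence}; none are in {Treatment}.
Condition 2 (every backdoor path blocked by {Treatment}):
  P1: blocked at fork node Treatment ∈ conditioning set.
  P2: blocked at fork node Treatment ∈ conditioning set.
  P3: open — no interior node is in the conditioning set.
  P4: open — no interior node is in the conditioning set.
{Treatment} does not satisfy the backdoor criterion.

No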